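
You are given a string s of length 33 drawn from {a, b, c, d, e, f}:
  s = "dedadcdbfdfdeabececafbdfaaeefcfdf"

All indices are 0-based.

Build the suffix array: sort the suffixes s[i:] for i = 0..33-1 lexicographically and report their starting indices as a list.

rank→(start, suffix):
  0 → (24, 'aaeefcfdf')
  1 → (13, 'abececafbdfaaeefcfdf')
  2 → (3, 'adcdbfdfdeabececafbdfaaeefcfdf')
  3 → (25, 'aeefcfdf')
  4 → (19, 'afbdfaaeefcfdf')
  5 → (21, 'bdfaaeefcfdf')
  6 → (14, 'bececafbdfaaeefcfdf')
  7 → (7, 'bfdfdeabececafbdfaaeefcfdf')
  8 → (18, 'cafbdfaaeefcfdf')
  9 → (5, 'cdbfdfdeabececafbdfaaeefcfdf')
  10 → (16, 'cecafbdfaaeefcfdf')
  11 → (29, 'cfdf')
  12 → (2, 'dadcdbfdfdeabececafbdfaaeefcfdf')
  13 → (6, 'dbfdfdeabececafbdfaaeefcfdf')
  14 → (4, 'dcdbfdfdeabececafbdfaaeefcfdf')
  15 → (11, 'deabececafbdfaaeefcfdf')
  16 → (0, 'dedadcdbfdfdeabececafbdfaaeefcfdf')
  17 → (31, 'df')
  18 → (22, 'dfaaeefcfdf')
  19 → (9, 'dfdeabececafbdfaaeefcfdf')
  20 → (12, 'eabececafbdfaaeefcfdf')
  21 → (17, 'ecafbdfaaeefcfdf')
  22 → (15, 'ececafbdfaaeefcfdf')
  23 → (1, 'edadcdbfdfdeabececafbdfaaeefcfdf')
  24 → (26, 'eefcfdf')
  25 → (27, 'efcfdf')
  26 → (32, 'f')
  27 → (23, 'faaeefcfdf')
  28 → (20, 'fbdfaaeefcfdf')
  29 → (28, 'fcfdf')
  30 → (10, 'fdeabececafbdfaaeefcfdf')
  31 → (30, 'fdf')
  32 → (8, 'fdfdeabececafbdfaaeefcfdf')

[24, 13, 3, 25, 19, 21, 14, 7, 18, 5, 16, 29, 2, 6, 4, 11, 0, 31, 22, 9, 12, 17, 15, 1, 26, 27, 32, 23, 20, 28, 10, 30, 8]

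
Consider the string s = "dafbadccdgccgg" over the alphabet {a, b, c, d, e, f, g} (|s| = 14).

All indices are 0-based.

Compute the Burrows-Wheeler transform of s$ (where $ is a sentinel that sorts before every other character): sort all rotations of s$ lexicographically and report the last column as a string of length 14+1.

rank  rotation         last
    0  $dafbadccdgccgg  g
    1  adccdgccgg$dafb  b
    2  afbadccdgccgg$d  d
    3  badccdgccgg$daf  f
    4  ccdgccgg$dafbad  d
    5  ccgg$dafbadccdg  g
    6  cdgccgg$dafbadc  c
    7  cgg$dafbadccdgc  c
    8  dafbadccdgccgg$  $
    9  dccdgccgg$dafba  a
   10  dgccgg$dafbadcc  c
   11  fbadccdgccgg$da  a
   12  g$dafbadccdgccg  g
   13  gccgg$dafbadccd  d
   14  gg$dafbadccdgcc  c

gbdfdgcc$acagdc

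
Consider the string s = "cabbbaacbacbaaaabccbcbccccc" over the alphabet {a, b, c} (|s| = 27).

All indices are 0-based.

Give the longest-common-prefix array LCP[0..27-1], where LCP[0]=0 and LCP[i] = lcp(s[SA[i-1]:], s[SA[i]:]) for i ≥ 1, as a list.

rank→(start, suffix):
  0 → (12, 'aaaabccbcbccccc')
  1 → (13, 'aaabccbcbccccc')
  2 → (14, 'aabccbcbccccc')
  3 → (5, 'aacbacbaaaabccbcbccccc')
  4 → (1, 'abbbaacbacbaaaabccbcbccccc')
  5 → (15, 'abccbcbccccc')
  6 → (9, 'acbaaaabccbcbccccc')
  7 → (6, 'acbacbaaaabccbcbccccc')
  8 → (11, 'baaaabccbcbccccc')
  9 → (4, 'baacbacbaaaabccbcbccccc')
  10 → (8, 'bacbaaaabccbcbccccc')
  11 → (3, 'bbaacbacbaaaabccbcbccccc')
  12 → (2, 'bbbaacbacbaaaabccbcbccccc')
  13 → (19, 'bcbccccc')
  14 → (16, 'bccbcbccccc')
  15 → (21, 'bccccc')
  16 → (26, 'c')
  17 → (0, 'cabbbaacbacbaaaabccbcbccccc')
  18 → (10, 'cbaaaabccbcbccccc')
  19 → (7, 'cbacbaaaabccbcbccccc')
  20 → (18, 'cbcbccccc')
  21 → (20, 'cbccccc')
  22 → (25, 'cc')
  23 → (17, 'ccbcbccccc')
  24 → (24, 'ccc')
  25 → (23, 'cccc')
  26 → (22, 'ccccc')

SA = [12, 13, 14, 5, 1, 15, 9, 6, 11, 4, 8, 3, 2, 19, 16, 21, 26, 0, 10, 7, 18, 20, 25, 17, 24, 23, 22]
rank  pair      lcp
   1  s[12:],s[13:]  3  'aaa'
   2  s[13:],s[14:]  2  'aa'
   3  s[14:],s[5:]  2  'aa'
   4  s[5:],s[1:]  1  'a'
   5  s[1:],s[15:]  2  'ab'
   6  s[15:],s[9:]  1  'a'
   7  s[9:],s[6:]  4  'acba'
   8  s[6:],s[11:]  0  ''
   9  s[11:],s[4:]  3  'baa'
  10  s[4:],s[8:]  2  'ba'
  11  s[8:],s[3:]  1  'b'
  12  s[3:],s[2:]  2  'bb'
  13  s[2:],s[19:]  1  'b'
  14  s[19:],s[16:]  2  'bc'
  15  s[16:],s[21:]  3  'bcc'
  16  s[21:],s[26:]  0  ''
  17  s[26:],s[0:]  1  'c'
  18  s[0:],s[10:]  1  'c'
  19  s[10:],s[7:]  3  'cba'
  20  s[7:],s[18:]  2  'cb'
  21  s[18:],s[20:]  3  'cbc'
  22  s[20:],s[25:]  1  'c'
  23  s[25:],s[17:]  2  'cc'
  24  s[17:],s[24:]  2  'cc'
  25  s[24:],s[23:]  3  'ccc'
  26  s[23:],s[22:]  4  'cccc'

[0, 3, 2, 2, 1, 2, 1, 4, 0, 3, 2, 1, 2, 1, 2, 3, 0, 1, 1, 3, 2, 3, 1, 2, 2, 3, 4]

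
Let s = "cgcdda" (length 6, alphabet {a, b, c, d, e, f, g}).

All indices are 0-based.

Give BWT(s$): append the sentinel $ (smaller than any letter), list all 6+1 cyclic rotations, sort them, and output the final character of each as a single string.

adg$dcc

rank  rotation last
    0  $cgcdda  a
    1  a$cgcdd  d
    2  cdda$cg  g
    3  cgcdda$  $
    4  da$cgcd  d
    5  dda$cgc  c
    6  gcdda$c  c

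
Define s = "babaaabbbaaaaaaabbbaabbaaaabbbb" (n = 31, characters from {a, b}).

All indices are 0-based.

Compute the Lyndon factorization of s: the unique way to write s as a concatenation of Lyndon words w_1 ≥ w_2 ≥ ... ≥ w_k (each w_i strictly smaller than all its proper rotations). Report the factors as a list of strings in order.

emit factor 1: 'b' (i=0, period=1)
emit factor 2: 'ab' (i=1, period=2)
emit factor 3: 'aaabbb' (i=3, period=6)
emit factor 4: 'aaaaaaabbbaabbaaaabbbb' (i=9, period=22)

["b", "ab", "aaabbb", "aaaaaaabbbaabbaaaabbbb"]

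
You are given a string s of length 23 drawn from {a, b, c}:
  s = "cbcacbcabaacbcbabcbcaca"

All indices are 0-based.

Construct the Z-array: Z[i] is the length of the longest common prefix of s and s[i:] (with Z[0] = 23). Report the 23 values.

Z[0]=23
i=1: fresh scan; Z[1]=0
i=2: fresh scan; Z[2]=1 extend→box=[2,3)
i=3: fresh scan; Z[3]=0
i=4: fresh scan; Z[4]=4 extend→box=[4,8)
i=5: min(r-i=3, Z[1]=0)=0; Z[5]=0
i=6: min(r-i=2, Z[2]=1)=1; Z[6]=1
i=7: min(r-i=1, Z[3]=0)=0; Z[7]=0
i=8: fresh scan; Z[8]=0
i=9: fresh scan; Z[9]=0
i=10: fresh scan; Z[10]=0
i=11: fresh scan; Z[11]=3 extend→box=[11,14)
i=12: min(r-i=2, Z[1]=0)=0; Z[12]=0
i=13: min(r-i=1, Z[2]=1)=1; Z[13]=2 extend→box=[13,15)
i=14: min(r-i=1, Z[1]=0)=0; Z[14]=0
i=15: fresh scan; Z[15]=0
i=16: fresh scan; Z[16]=0
i=17: fresh scan; Z[17]=5 extend→box=[17,22)
i=18: min(r-i=4, Z[1]=0)=0; Z[18]=0
i=19: min(r-i=3, Z[2]=1)=1; Z[19]=1
i=20: min(r-i=2, Z[3]=0)=0; Z[20]=0
i=21: min(r-i=1, Z[4]=4)=1; Z[21]=1
i=22: fresh scan; Z[22]=0

[23, 0, 1, 0, 4, 0, 1, 0, 0, 0, 0, 3, 0, 2, 0, 0, 0, 5, 0, 1, 0, 1, 0]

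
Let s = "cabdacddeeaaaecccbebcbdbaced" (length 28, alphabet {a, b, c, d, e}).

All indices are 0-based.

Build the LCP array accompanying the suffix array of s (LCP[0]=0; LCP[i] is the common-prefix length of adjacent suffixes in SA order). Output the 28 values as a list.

[0, 2, 1, 1, 2, 1, 0, 1, 1, 2, 1, 0, 1, 2, 1, 2, 1, 1, 0, 1, 1, 1, 1, 0, 1, 1, 1, 1]

sorted suffixes:
  #0 SA[0]=10  'aaaecccbebcbdbaced'
  #1 SA[1]=11  'aaecccbebcbdbaced'
  #2 SA[2]=1  'abdacddeeaaaecccbebcbdbaced'
  #3 SA[3]=4  'acddeeaaaecccbebcbdbaced'
  #4 SA[4]=24  'aced'
  #5 SA[5]=12  'aecccbebcbdbaced'
  #6 SA[6]=23  'baced'
  #7 SA[7]=19  'bcbdbaced'
  #8 SA[8]=2  'bdacddeeaaaecccbebcbdbaced'
  #9 SA[9]=21  'bdbaced'
  #10 SA[10]=17  'bebcbdbaced'
  #11 SA[11]=0  'cabdacddeeaaaecccbebcbdbaced'
  #12 SA[12]=20  'cbdbaced'
  #13 SA[13]=16  'cbebcbdbaced'
  #14 SA[14]=15  'ccbebcbdbaced'
  #15 SA[15]=14  'cccbebcbdbaced'
  #16 SA[16]=5  'cddeeaaaecccbebcbdbaced'
  #17 SA[17]=25  'ced'
  #18 SA[18]=27  'd'
  #19 SA[19]=3  'dacddeeaaaecccbebcbdbaced'
  #20 SA[20]=22  'dbaced'
  #21 SA[21]=6  'ddeeaaaecccbebcbdbaced'
  #22 SA[22]=7  'deeaaaecccbebcbdbaced'
  #23 SA[23]=9  'eaaaecccbebcbdbaced'
  #24 SA[24]=18  'ebcbdbaced'
  #25 SA[25]=13  'ecccbebcbdbaced'
  #26 SA[26]=26  'ed'
  #27 SA[27]=8  'eeaaaecccbebcbdbaced'

SA = [10, 11, 1, 4, 24, 12, 23, 19, 2, 21, 17, 0, 20, 16, 15, 14, 5, 25, 27, 3, 22, 6, 7, 9, 18, 13, 26, 8]
i: (SA[i-1],SA[i]) lcp shared
  1: (10,11) 2 'aa'
  2: (11,1) 1 'a'
  3: (1,4) 1 'a'
  4: (4,24) 2 'ac'
  5: (24,12) 1 'a'
  6: (12,23) 0 ''
  7: (23,19) 1 'b'
  8: (19,2) 1 'b'
  9: (2,21) 2 'bd'
  10: (21,17) 1 'b'
  11: (17,0) 0 ''
  12: (0,20) 1 'c'
  13: (20,16) 2 'cb'
  14: (16,15) 1 'c'
  15: (15,14) 2 'cc'
  16: (14,5) 1 'c'
  17: (5,25) 1 'c'
  18: (25,27) 0 ''
  19: (27,3) 1 'd'
  20: (3,22) 1 'd'
  21: (22,6) 1 'd'
  22: (6,7) 1 'd'
  23: (7,9) 0 ''
  24: (9,18) 1 'e'
  25: (18,13) 1 'e'
  26: (13,26) 1 'e'
  27: (26,8) 1 'e'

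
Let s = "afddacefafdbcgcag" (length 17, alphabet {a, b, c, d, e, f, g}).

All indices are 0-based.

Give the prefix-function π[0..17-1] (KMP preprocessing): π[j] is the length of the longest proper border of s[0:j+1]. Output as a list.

π[0] = 0
j=1 s[j]='f': π[1]=0 (border '')
j=2 s[j]='d': π[2]=0 (border '')
j=3 s[j]='d': π[3]=0 (border '')
j=4 s[j]='a': π[4]=1 (border 'a')
j=5 s[j]='c': k: 1→0; π[5]=0 (border '')
j=6 s[j]='e': π[6]=0 (border '')
j=7 s[j]='f': π[7]=0 (border '')
j=8 s[j]='a': π[8]=1 (border 'a')
j=9 s[j]='f': π[9]=2 (border 'af')
j=10 s[j]='d': π[10]=3 (border 'afd')
j=11 s[j]='b': k: 3→0; π[11]=0 (border '')
j=12 s[j]='c': π[12]=0 (border '')
j=13 s[j]='g': π[13]=0 (border '')
j=14 s[j]='c': π[14]=0 (border '')
j=15 s[j]='a': π[15]=1 (border 'a')
j=16 s[j]='g': k: 1→0; π[16]=0 (border '')

[0, 0, 0, 0, 1, 0, 0, 0, 1, 2, 3, 0, 0, 0, 0, 1, 0]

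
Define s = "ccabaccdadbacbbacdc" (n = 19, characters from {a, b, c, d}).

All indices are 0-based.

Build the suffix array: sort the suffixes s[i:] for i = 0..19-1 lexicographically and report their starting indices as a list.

rank→(start, suffix):
  0 → (2, 'abaccdadbacbbacdc')
  1 → (11, 'acbbacdc')
  2 → (4, 'accdadbacbbacdc')
  3 → (15, 'acdc')
  4 → (8, 'adbacbbacdc')
  5 → (10, 'bacbbacdc')
  6 → (3, 'baccdadbacbbacdc')
  7 → (14, 'bacdc')
  8 → (13, 'bbacdc')
  9 → (18, 'c')
  10 → (1, 'cabaccdadbacbbacdc')
  11 → (12, 'cbbacdc')
  12 → (0, 'ccabaccdadbacbbacdc')
  13 → (5, 'ccdadbacbbacdc')
  14 → (6, 'cdadbacbbacdc')
  15 → (16, 'cdc')
  16 → (7, 'dadbacbbacdc')
  17 → (9, 'dbacbbacdc')
  18 → (17, 'dc')

[2, 11, 4, 15, 8, 10, 3, 14, 13, 18, 1, 12, 0, 5, 6, 16, 7, 9, 17]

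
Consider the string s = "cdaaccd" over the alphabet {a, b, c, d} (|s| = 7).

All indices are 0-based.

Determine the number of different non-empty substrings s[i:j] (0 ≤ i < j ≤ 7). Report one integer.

23

sorted suffixes:
  #0 SA[0]=2  'aaccd'
  #1 SA[1]=3  'accd'
  #2 SA[2]=4  'ccd'
  #3 SA[3]=5  'cd'
  #4 SA[4]=0  'cdaaccd'
  #5 SA[5]=6  'd'
  #6 SA[6]=1  'daaccd'

SA = [2, 3, 4, 5, 0, 6, 1]
rank  pair      lcp
   1  s[2:],s[3:]  1  'a'
   2  s[3:],s[4:]  0  ''
   3  s[4:],s[5:]  1  'c'
   4  s[5:],s[0:]  2  'cd'
   5  s[0:],s[6:]  0  ''
   6  s[6:],s[1:]  1  'd'

n(n+1)/2 = 7·8/2 = 28
Σ LCP = 0 + 1 + 0 + 1 + 2 + 0 + 1 = 5
distinct = 28 − 5 = 23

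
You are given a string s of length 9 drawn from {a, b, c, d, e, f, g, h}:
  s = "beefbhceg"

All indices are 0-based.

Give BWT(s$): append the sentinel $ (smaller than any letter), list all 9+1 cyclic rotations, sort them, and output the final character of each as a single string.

rank  rotation    last
    0  $beefbhceg  g
    1  beefbhceg$  $
    2  bhceg$beef  f
    3  ceg$beefbh  h
    4  eefbhceg$b  b
    5  efbhceg$be  e
    6  eg$beefbhc  c
    7  fbhceg$bee  e
    8  g$beefbhce  e
    9  hceg$beefb  b

g$fhbeceeb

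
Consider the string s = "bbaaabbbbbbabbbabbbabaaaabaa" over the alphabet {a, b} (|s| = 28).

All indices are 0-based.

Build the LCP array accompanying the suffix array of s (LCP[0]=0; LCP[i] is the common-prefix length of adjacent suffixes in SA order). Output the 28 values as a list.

rank→(start, suffix):
  0 → (27, 'a')
  1 → (26, 'aa')
  2 → (21, 'aaaabaa')
  3 → (22, 'aaabaa')
  4 → (2, 'aaabbbbbbabbbabbbabaaaabaa')
  5 → (23, 'aabaa')
  6 → (3, 'aabbbbbbabbbabbbabaaaabaa')
  7 → (24, 'abaa')
  8 → (19, 'abaaaabaa')
  9 → (15, 'abbbabaaaabaa')
  10 → (11, 'abbbabbbabaaaabaa')
  11 → (4, 'abbbbbbabbbabbbabaaaabaa')
  12 → (25, 'baa')
  13 → (20, 'baaaabaa')
  14 → (1, 'baaabbbbbbabbbabbbabaaaabaa')
  15 → (18, 'babaaaabaa')
  16 → (14, 'babbbabaaaabaa')
  17 → (10, 'babbbabbbabaaaabaa')
  18 → (0, 'bbaaabbbbbbabbbabbbabaaaabaa')
  19 → (17, 'bbabaaaabaa')
  20 → (13, 'bbabbbabaaaabaa')
  21 → (9, 'bbabbbabbbabaaaabaa')
  22 → (16, 'bbbabaaaabaa')
  23 → (12, 'bbbabbbabaaaabaa')
  24 → (8, 'bbbabbbabbbabaaaabaa')
  25 → (7, 'bbbbabbbabbbabaaaabaa')
  26 → (6, 'bbbbbabbbabbbabaaaabaa')
  27 → (5, 'bbbbbbabbbabbbabaaaabaa')

SA = [27, 26, 21, 22, 2, 23, 3, 24, 19, 15, 11, 4, 25, 20, 1, 18, 14, 10, 0, 17, 13, 9, 16, 12, 8, 7, 6, 5]
rank  pair      lcp
   1  s[27:],s[26:]  1  'a'
   2  s[26:],s[21:]  2  'aa'
   3  s[21:],s[22:]  3  'aaa'
   4  s[22:],s[2:]  4  'aaab'
   5  s[2:],s[23:]  2  'aa'
   6  s[23:],s[3:]  3  'aab'
   7  s[3:],s[24:]  1  'a'
   8  s[24:],s[19:]  4  'abaa'
   9  s[19:],s[15:]  2  'ab'
  10  s[15:],s[11:]  6  'abbbab'
  11  s[11:],s[4:]  4  'abbb'
  12  s[4:],s[25:]  0  ''
  13  s[25:],s[20:]  3  'baa'
  14  s[20:],s[1:]  4  'baaa'
  15  s[1:],s[18:]  2  'ba'
  16  s[18:],s[14:]  3  'bab'
  17  s[14:],s[10:]  7  'babbbab'
  18  s[10:],s[0:]  1  'b'
  19  s[0:],s[17:]  3  'bba'
  20  s[17:],s[13:]  4  'bbab'
  21  s[13:],s[9:]  8  'bbabbbab'
  22  s[9:],s[16:]  2  'bb'
  23  s[16:],s[12:]  5  'bbbab'
  24  s[12:],s[8:]  9  'bbbabbbab'
  25  s[8:],s[7:]  3  'bbb'
  26  s[7:],s[6:]  4  'bbbb'
  27  s[6:],s[5:]  5  'bbbbb'

[0, 1, 2, 3, 4, 2, 3, 1, 4, 2, 6, 4, 0, 3, 4, 2, 3, 7, 1, 3, 4, 8, 2, 5, 9, 3, 4, 5]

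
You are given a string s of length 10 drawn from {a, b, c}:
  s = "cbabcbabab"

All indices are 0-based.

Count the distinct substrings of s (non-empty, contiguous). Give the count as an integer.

39

rank→(start, suffix):
  0 → (8, 'ab')
  1 → (6, 'abab')
  2 → (2, 'abcbabab')
  3 → (9, 'b')
  4 → (7, 'bab')
  5 → (5, 'babab')
  6 → (1, 'babcbabab')
  7 → (3, 'bcbabab')
  8 → (4, 'cbabab')
  9 → (0, 'cbabcbabab')

SA = [8, 6, 2, 9, 7, 5, 1, 3, 4, 0]
[i] adj suffixes → lcp
  [1] 8/6 → 2 ('ab')
  [2] 6/2 → 2 ('ab')
  [3] 2/9 → 0 ('')
  [4] 9/7 → 1 ('b')
  [5] 7/5 → 3 ('bab')
  [6] 5/1 → 3 ('bab')
  [7] 1/3 → 1 ('b')
  [8] 3/4 → 0 ('')
  [9] 4/0 → 4 ('cbab')

n(n+1)/2 = 10·11/2 = 55
Σ LCP = 0 + 2 + 2 + 0 + 1 + 3 + 3 + 1 + 0 + 4 = 16
distinct = 55 − 16 = 39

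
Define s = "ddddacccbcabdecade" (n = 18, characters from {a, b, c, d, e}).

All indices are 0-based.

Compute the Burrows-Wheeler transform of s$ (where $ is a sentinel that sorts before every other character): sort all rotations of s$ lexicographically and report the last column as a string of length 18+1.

ecdccabeccaddd$abdd

rank  rotation             last
    0  $ddddacccbcabdecade  e
    1  abdecade$ddddacccbc  c
    2  acccbcabdecade$dddd  d
    3  ade$ddddacccbcabdec  c
    4  bcabdecade$ddddaccc  c
    5  bdecade$ddddacccbca  a
    6  cabdecade$ddddacccb  b
    7  cade$ddddacccbcabde  e
    8  cbcabdecade$ddddacc  c
    9  ccbcabdecade$ddddac  c
   10  cccbcabdecade$dddda  a
   11  dacccbcabdecade$ddd  d
   12  ddacccbcabdecade$dd  d
   13  dddacccbcabdecade$d  d
   14  ddddacccbcabdecade$  $
   15  de$ddddacccbcabdeca  a
   16  decade$ddddacccbcab  b
   17  e$ddddacccbcabdecad  d
   18  ecade$ddddacccbcabd  d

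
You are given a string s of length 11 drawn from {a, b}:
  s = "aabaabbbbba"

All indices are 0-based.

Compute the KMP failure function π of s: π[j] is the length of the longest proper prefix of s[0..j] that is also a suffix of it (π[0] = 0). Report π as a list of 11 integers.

[0, 1, 0, 1, 2, 3, 0, 0, 0, 0, 1]

π[0] = 0
j=1 s[j]='a': π[1]=1 (border 'a')
j=2 s[j]='b': k: 1→0; π[2]=0 (border '')
j=3 s[j]='a': π[3]=1 (border 'a')
j=4 s[j]='a': π[4]=2 (border 'aa')
j=5 s[j]='b': π[5]=3 (border 'aab')
j=6 s[j]='b': k: 3→0; π[6]=0 (border '')
j=7 s[j]='b': π[7]=0 (border '')
j=8 s[j]='b': π[8]=0 (border '')
j=9 s[j]='b': π[9]=0 (border '')
j=10 s[j]='a': π[10]=1 (border 'a')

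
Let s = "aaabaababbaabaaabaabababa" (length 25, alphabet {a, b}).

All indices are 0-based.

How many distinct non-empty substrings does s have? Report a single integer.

rank→(start, suffix):
  0 → (24, 'a')
  1 → (13, 'aaabaabababa')
  2 → (0, 'aaabaababbaabaaabaabababa')
  3 → (10, 'aabaaabaabababa')
  4 → (14, 'aabaabababa')
  5 → (1, 'aabaababbaabaaabaabababa')
  6 → (17, 'aabababa')
  7 → (4, 'aababbaabaaabaabababa')
  8 → (22, 'aba')
  9 → (11, 'abaaabaabababa')
  10 → (15, 'abaabababa')
  11 → (2, 'abaababbaabaaabaabababa')
  12 → (20, 'ababa')
  13 → (18, 'abababa')
  14 → (5, 'ababbaabaaabaabababa')
  15 → (7, 'abbaabaaabaabababa')
  16 → (23, 'ba')
  17 → (12, 'baaabaabababa')
  18 → (9, 'baabaaabaabababa')
  19 → (16, 'baabababa')
  20 → (3, 'baababbaabaaabaabababa')
  21 → (21, 'baba')
  22 → (19, 'bababa')
  23 → (6, 'babbaabaaabaabababa')
  24 → (8, 'bbaabaaabaabababa')

SA = [24, 13, 0, 10, 14, 1, 17, 4, 22, 11, 15, 2, 20, 18, 5, 7, 23, 12, 9, 16, 3, 21, 19, 6, 8]
rank  pair      lcp
   1  s[24:],s[13:]  1  'a'
   2  s[13:],s[0:]  9  'aaabaabab'
   3  s[0:],s[10:]  2  'aa'
   4  s[10:],s[14:]  5  'aabaa'
   5  s[14:],s[1:]  8  'aabaabab'
   6  s[1:],s[17:]  4  'aaba'
   7  s[17:],s[4:]  5  'aabab'
   8  s[4:],s[22:]  1  'a'
   9  s[22:],s[11:]  3  'aba'
  10  s[11:],s[15:]  4  'abaa'
  11  s[15:],s[2:]  7  'abaabab'
  12  s[2:],s[20:]  3  'aba'
  13  s[20:],s[18:]  5  'ababa'
  14  s[18:],s[5:]  4  'abab'
  15  s[5:],s[7:]  2  'ab'
  16  s[7:],s[23:]  0  ''
  17  s[23:],s[12:]  2  'ba'
  18  s[12:],s[9:]  3  'baa'
  19  s[9:],s[16:]  5  'baaba'
  20  s[16:],s[3:]  6  'baabab'
  21  s[3:],s[21:]  2  'ba'
  22  s[21:],s[19:]  4  'baba'
  23  s[19:],s[6:]  3  'bab'
  24  s[6:],s[8:]  1  'b'

n(n+1)/2 = 25·26/2 = 325
Σ LCP = 0 + 1 + 9 + 2 + 5 + 8 + 4 + 5 + 1 + 3 + 4 + 7 + 3 + 5 + 4 + 2 + 0 + 2 + 3 + 5 + 6 + 2 + 4 + 3 + 1 = 89
distinct = 325 − 89 = 236

236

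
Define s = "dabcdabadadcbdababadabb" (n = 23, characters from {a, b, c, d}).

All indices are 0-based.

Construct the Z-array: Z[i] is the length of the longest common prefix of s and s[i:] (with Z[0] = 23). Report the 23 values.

[23, 0, 0, 0, 3, 0, 0, 0, 2, 0, 1, 0, 0, 3, 0, 0, 0, 0, 0, 3, 0, 0, 0]

Z[0]=23
i=1: fresh scan; Z[1]=0
i=2: fresh scan; Z[2]=0
i=3: fresh scan; Z[3]=0
i=4: fresh scan; Z[4]=3 extend→box=[4,7)
i=5: min(r-i=2, Z[1]=0)=0; Z[5]=0
i=6: min(r-i=1, Z[2]=0)=0; Z[6]=0
i=7: fresh scan; Z[7]=0
i=8: fresh scan; Z[8]=2 extend→box=[8,10)
i=9: min(r-i=1, Z[1]=0)=0; Z[9]=0
i=10: fresh scan; Z[10]=1 extend→box=[10,11)
i=11: fresh scan; Z[11]=0
i=12: fresh scan; Z[12]=0
i=13: fresh scan; Z[13]=3 extend→box=[13,16)
i=14: min(r-i=2, Z[1]=0)=0; Z[14]=0
i=15: min(r-i=1, Z[2]=0)=0; Z[15]=0
i=16: fresh scan; Z[16]=0
i=17: fresh scan; Z[17]=0
i=18: fresh scan; Z[18]=0
i=19: fresh scan; Z[19]=3 extend→box=[19,22)
i=20: min(r-i=2, Z[1]=0)=0; Z[20]=0
i=21: min(r-i=1, Z[2]=0)=0; Z[21]=0
i=22: fresh scan; Z[22]=0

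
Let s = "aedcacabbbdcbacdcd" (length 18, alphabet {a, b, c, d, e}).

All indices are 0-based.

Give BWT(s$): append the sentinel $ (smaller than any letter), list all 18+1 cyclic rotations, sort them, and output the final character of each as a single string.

dccb$cabbadddacebca

rank  rotation             last
    0  $aedcacabbbdcbacdcd  d
    1  abbbdcbacdcd$aedcac  c
    2  acabbbdcbacdcd$aedc  c
    3  acdcd$aedcacabbbdcb  b
    4  aedcacabbbdcbacdcd$  $
    5  bacdcd$aedcacabbbdc  c
    6  bbbdcbacdcd$aedcaca  a
    7  bbdcbacdcd$aedcacab  b
    8  bdcbacdcd$aedcacabb  b
    9  cabbbdcbacdcd$aedca  a
   10  cacabbbdcbacdcd$aed  d
   11  cbacdcd$aedcacabbbd  d
   12  cd$aedcacabbbdcbacd  d
   13  cdcd$aedcacabbbdcba  a
   14  d$aedcacabbbdcbacdc  c
   15  dcacabbbdcbacdcd$ae  e
   16  dcbacdcd$aedcacabbb  b
   17  dcd$aedcacabbbdcbac  c
   18  edcacabbbdcbacdcd$a  a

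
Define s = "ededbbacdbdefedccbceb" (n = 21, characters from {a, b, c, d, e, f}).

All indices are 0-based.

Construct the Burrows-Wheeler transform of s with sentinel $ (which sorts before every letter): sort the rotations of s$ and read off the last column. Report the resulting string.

rank  rotation                last
    0  $ededbbacdbdefedccbceb  b
    1  acdbdefedccbceb$ededbb  b
    2  b$ededbbacdbdefedccbce  e
    3  bacdbdefedccbceb$ededb  b
    4  bbacdbdefedccbceb$eded  d
    5  bceb$ededbbacdbdefedcc  c
    6  bdefedccbceb$ededbbacd  d
    7  cbceb$ededbbacdbdefedc  c
    8  ccbceb$ededbbacdbdefed  d
    9  cdbdefedccbceb$ededbba  a
   10  ceb$ededbbacdbdefedccb  b
   11  dbbacdbdefedccbceb$ede  e
   12  dbdefedccbceb$ededbbac  c
   13  dccbceb$ededbbacdbdefe  e
   14  dedbbacdbdefedccbceb$e  e
   15  defedccbceb$ededbbacdb  b
   16  eb$ededbbacdbdefedccbc  c
   17  edbbacdbdefedccbceb$ed  d
   18  edccbceb$ededbbacdbdef  f
   19  ededbbacdbdefedccbceb$  $
   20  efedccbceb$ededbbacdbd  d
   21  fedccbceb$ededbbacdbde  e

bbebdcdcdabeceebcdf$de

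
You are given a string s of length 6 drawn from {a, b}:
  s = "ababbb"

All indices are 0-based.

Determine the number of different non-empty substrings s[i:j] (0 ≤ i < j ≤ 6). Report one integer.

15

rank | idx | suffix
   0 |   0 | ababbb
   1 |   2 | abbb
   2 |   5 | b
   3 |   1 | babbb
   4 |   4 | bb
   5 |   3 | bbb

SA = [0, 2, 5, 1, 4, 3]
i: (SA[i-1],SA[i]) lcp shared
  1: (0,2) 2 'ab'
  2: (2,5) 0 ''
  3: (5,1) 1 'b'
  4: (1,4) 1 'b'
  5: (4,3) 2 'bb'

n(n+1)/2 = 6·7/2 = 21
Σ LCP = 0 + 2 + 0 + 1 + 1 + 2 = 6
distinct = 21 − 6 = 15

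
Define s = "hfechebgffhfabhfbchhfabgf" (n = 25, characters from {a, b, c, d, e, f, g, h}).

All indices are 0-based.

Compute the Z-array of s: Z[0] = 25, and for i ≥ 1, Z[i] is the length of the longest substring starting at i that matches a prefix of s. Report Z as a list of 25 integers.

[25, 0, 0, 0, 1, 0, 0, 0, 0, 0, 2, 0, 0, 0, 2, 0, 0, 0, 1, 2, 0, 0, 0, 0, 0]

Z[0]=25
i=1: outside box; Z[1]=0
i=2: outside box; Z[2]=0
i=3: outside box; Z[3]=0
i=4: outside box; Z[4]=1 grow→box=[4,5)
i=5: outside box; Z[5]=0
i=6: outside box; Z[6]=0
i=7: outside box; Z[7]=0
i=8: outside box; Z[8]=0
i=9: outside box; Z[9]=0
i=10: outside box; Z[10]=2 grow→box=[10,12)
i=11: min(r-i=1, Z[1]=0)=0; Z[11]=0
i=12: outside box; Z[12]=0
i=13: outside box; Z[13]=0
i=14: outside box; Z[14]=2 grow→box=[14,16)
i=15: min(r-i=1, Z[1]=0)=0; Z[15]=0
i=16: outside box; Z[16]=0
i=17: outside box; Z[17]=0
i=18: outside box; Z[18]=1 grow→box=[18,19)
i=19: outside box; Z[19]=2 grow→box=[19,21)
i=20: min(r-i=1, Z[1]=0)=0; Z[20]=0
i=21: outside box; Z[21]=0
i=22: outside box; Z[22]=0
i=23: outside box; Z[23]=0
i=24: outside box; Z[24]=0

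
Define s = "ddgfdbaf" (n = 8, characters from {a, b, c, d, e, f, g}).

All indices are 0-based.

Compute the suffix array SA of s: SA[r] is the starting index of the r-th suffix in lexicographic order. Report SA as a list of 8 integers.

rank | idx | suffix
   0 |   6 | af
   1 |   5 | baf
   2 |   4 | dbaf
   3 |   0 | ddgfdbaf
   4 |   1 | dgfdbaf
   5 |   7 | f
   6 |   3 | fdbaf
   7 |   2 | gfdbaf

[6, 5, 4, 0, 1, 7, 3, 2]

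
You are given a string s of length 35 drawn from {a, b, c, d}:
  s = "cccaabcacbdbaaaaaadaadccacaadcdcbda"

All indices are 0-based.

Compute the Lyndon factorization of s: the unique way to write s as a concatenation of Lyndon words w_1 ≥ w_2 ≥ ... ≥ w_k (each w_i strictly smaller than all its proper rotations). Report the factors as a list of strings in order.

["c", "c", "c", "aabcacbdb", "aaaaaadaadccacaadcdcbd", "a"]

emit factor 1: 'c' (i=0, period=1)
emit factor 2: 'c' (i=1, period=1)
emit factor 3: 'c' (i=2, period=1)
emit factor 4: 'aabcacbdb' (i=3, period=9)
emit factor 5: 'aaaaaadaadccacaadcdcbd' (i=12, period=22)
emit factor 6: 'a' (i=34, period=1)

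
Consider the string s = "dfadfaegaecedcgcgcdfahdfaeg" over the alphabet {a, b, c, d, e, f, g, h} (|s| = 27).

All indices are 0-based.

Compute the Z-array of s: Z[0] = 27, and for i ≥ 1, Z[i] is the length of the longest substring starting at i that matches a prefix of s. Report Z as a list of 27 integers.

Z[0]=27
i=1: fresh scan; Z[1]=0
i=2: fresh scan; Z[2]=0
i=3: fresh scan; Z[3]=3 grow→box=[3,6)
i=4: min(r-i=2, Z[1]=0)=0; Z[4]=0
i=5: min(r-i=1, Z[2]=0)=0; Z[5]=0
i=6: fresh scan; Z[6]=0
i=7: fresh scan; Z[7]=0
i=8: fresh scan; Z[8]=0
i=9: fresh scan; Z[9]=0
i=10: fresh scan; Z[10]=0
i=11: fresh scan; Z[11]=0
i=12: fresh scan; Z[12]=1 grow→box=[12,13)
i=13: fresh scan; Z[13]=0
i=14: fresh scan; Z[14]=0
i=15: fresh scan; Z[15]=0
i=16: fresh scan; Z[16]=0
i=17: fresh scan; Z[17]=0
i=18: fresh scan; Z[18]=3 grow→box=[18,21)
i=19: min(r-i=2, Z[1]=0)=0; Z[19]=0
i=20: min(r-i=1, Z[2]=0)=0; Z[20]=0
i=21: fresh scan; Z[21]=0
i=22: fresh scan; Z[22]=3 grow→box=[22,25)
i=23: min(r-i=2, Z[1]=0)=0; Z[23]=0
i=24: min(r-i=1, Z[2]=0)=0; Z[24]=0
i=25: fresh scan; Z[25]=0
i=26: fresh scan; Z[26]=0

[27, 0, 0, 3, 0, 0, 0, 0, 0, 0, 0, 0, 1, 0, 0, 0, 0, 0, 3, 0, 0, 0, 3, 0, 0, 0, 0]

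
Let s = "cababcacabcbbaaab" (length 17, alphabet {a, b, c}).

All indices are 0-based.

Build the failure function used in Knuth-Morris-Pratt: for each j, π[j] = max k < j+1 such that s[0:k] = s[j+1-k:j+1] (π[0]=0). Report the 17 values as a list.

π[0] = 0
j=1 s[j]='a': π[1]=0 (border '')
j=2 s[j]='b': π[2]=0 (border '')
j=3 s[j]='a': π[3]=0 (border '')
j=4 s[j]='b': π[4]=0 (border '')
j=5 s[j]='c': π[5]=1 (border 'c')
j=6 s[j]='a': π[6]=2 (border 'ca')
j=7 s[j]='c': k: 2→0; π[7]=1 (border 'c')
j=8 s[j]='a': π[8]=2 (border 'ca')
j=9 s[j]='b': π[9]=3 (border 'cab')
j=10 s[j]='c': k: 3→0; π[10]=1 (border 'c')
j=11 s[j]='b': k: 1→0; π[11]=0 (border '')
j=12 s[j]='b': π[12]=0 (border '')
j=13 s[j]='a': π[13]=0 (border '')
j=14 s[j]='a': π[14]=0 (border '')
j=15 s[j]='a': π[15]=0 (border '')
j=16 s[j]='b': π[16]=0 (border '')

[0, 0, 0, 0, 0, 1, 2, 1, 2, 3, 1, 0, 0, 0, 0, 0, 0]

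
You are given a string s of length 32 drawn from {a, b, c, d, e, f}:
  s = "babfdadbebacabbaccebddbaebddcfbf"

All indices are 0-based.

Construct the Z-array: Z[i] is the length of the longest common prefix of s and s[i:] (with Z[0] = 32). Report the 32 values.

Z[0]=32
i=1: outside box; Z[1]=0
i=2: outside box; Z[2]=1 scan→box=[2,3)
i=3: outside box; Z[3]=0
i=4: outside box; Z[4]=0
i=5: outside box; Z[5]=0
i=6: outside box; Z[6]=0
i=7: outside box; Z[7]=1 scan→box=[7,8)
i=8: outside box; Z[8]=0
i=9: outside box; Z[9]=2 scan→box=[9,11)
i=10: min(r-i=1, Z[1]=0)=0; Z[10]=0
i=11: outside box; Z[11]=0
i=12: outside box; Z[12]=0
i=13: outside box; Z[13]=1 scan→box=[13,14)
i=14: outside box; Z[14]=2 scan→box=[14,16)
i=15: min(r-i=1, Z[1]=0)=0; Z[15]=0
i=16: outside box; Z[16]=0
i=17: outside box; Z[17]=0
i=18: outside box; Z[18]=0
i=19: outside box; Z[19]=1 scan→box=[19,20)
i=20: outside box; Z[20]=0
i=21: outside box; Z[21]=0
i=22: outside box; Z[22]=2 scan→box=[22,24)
i=23: min(r-i=1, Z[1]=0)=0; Z[23]=0
i=24: outside box; Z[24]=0
i=25: outside box; Z[25]=1 scan→box=[25,26)
i=26: outside box; Z[26]=0
i=27: outside box; Z[27]=0
i=28: outside box; Z[28]=0
i=29: outside box; Z[29]=0
i=30: outside box; Z[30]=1 scan→box=[30,31)
i=31: outside box; Z[31]=0

[32, 0, 1, 0, 0, 0, 0, 1, 0, 2, 0, 0, 0, 1, 2, 0, 0, 0, 0, 1, 0, 0, 2, 0, 0, 1, 0, 0, 0, 0, 1, 0]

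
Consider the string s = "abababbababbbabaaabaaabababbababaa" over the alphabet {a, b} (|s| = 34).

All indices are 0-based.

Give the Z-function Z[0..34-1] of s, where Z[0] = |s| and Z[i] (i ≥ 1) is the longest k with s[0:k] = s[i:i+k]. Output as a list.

Z[0]=34
i=1: i≥r, start 0; Z[1]=0
i=2: i≥r, start 0; Z[2]=4 grow→box=[2,6)
i=3: min(r-i=3, Z[1]=0)=0; Z[3]=0
i=4: min(r-i=2, Z[2]=4)=2; Z[4]=2
i=5: min(r-i=1, Z[3]=0)=0; Z[5]=0
i=6: i≥r, start 0; Z[6]=0
i=7: i≥r, start 0; Z[7]=4 grow→box=[7,11)
i=8: min(r-i=3, Z[1]=0)=0; Z[8]=0
i=9: min(r-i=2, Z[2]=4)=2; Z[9]=2
i=10: min(r-i=1, Z[3]=0)=0; Z[10]=0
i=11: i≥r, start 0; Z[11]=0
i=12: i≥r, start 0; Z[12]=0
i=13: i≥r, start 0; Z[13]=3 grow→box=[13,16)
i=14: min(r-i=2, Z[1]=0)=0; Z[14]=0
i=15: min(r-i=1, Z[2]=4)=1; Z[15]=1
i=16: i≥r, start 0; Z[16]=1 grow→box=[16,17)
i=17: i≥r, start 0; Z[17]=3 grow→box=[17,20)
i=18: min(r-i=2, Z[1]=0)=0; Z[18]=0
i=19: min(r-i=1, Z[2]=4)=1; Z[19]=1
i=20: i≥r, start 0; Z[20]=1 grow→box=[20,21)
i=21: i≥r, start 0; Z[21]=11 grow→box=[21,32)
i=22: min(r-i=10, Z[1]=0)=0; Z[22]=0
i=23: min(r-i=9, Z[2]=4)=4; Z[23]=4
i=24: min(r-i=8, Z[3]=0)=0; Z[24]=0
i=25: min(r-i=7, Z[4]=2)=2; Z[25]=2
i=26: min(r-i=6, Z[5]=0)=0; Z[26]=0
i=27: min(r-i=5, Z[6]=0)=0; Z[27]=0
i=28: min(r-i=4, Z[7]=4)=4; Z[28]=5 grow→box=[28,33)
i=29: min(r-i=4, Z[1]=0)=0; Z[29]=0
i=30: min(r-i=3, Z[2]=4)=3; Z[30]=3
i=31: min(r-i=2, Z[3]=0)=0; Z[31]=0
i=32: min(r-i=1, Z[4]=2)=1; Z[32]=1
i=33: i≥r, start 0; Z[33]=1 grow→box=[33,34)

[34, 0, 4, 0, 2, 0, 0, 4, 0, 2, 0, 0, 0, 3, 0, 1, 1, 3, 0, 1, 1, 11, 0, 4, 0, 2, 0, 0, 5, 0, 3, 0, 1, 1]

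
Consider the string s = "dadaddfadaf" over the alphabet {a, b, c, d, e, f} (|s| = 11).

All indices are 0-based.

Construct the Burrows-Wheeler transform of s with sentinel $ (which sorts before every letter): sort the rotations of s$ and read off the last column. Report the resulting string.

rank  rotation      last
    0  $dadaddfadaf  f
    1  adaddfadaf$d  d
    2  adaf$dadaddf  f
    3  addfadaf$dad  d
    4  af$dadaddfad  d
    5  dadaddfadaf$  $
    6  daddfadaf$da  a
    7  daf$dadaddfa  a
    8  ddfadaf$dada  a
    9  dfadaf$dadad  d
   10  f$dadaddfada  a
   11  fadaf$dadadd  d

fdfdd$aaadad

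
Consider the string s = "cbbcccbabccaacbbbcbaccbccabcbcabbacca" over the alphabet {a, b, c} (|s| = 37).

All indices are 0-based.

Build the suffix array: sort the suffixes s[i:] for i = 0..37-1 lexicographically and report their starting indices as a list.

rank | idx | suffix
   0 |  36 | a
   1 |  11 | aacbbbcbaccbccabcbcabbacca
   2 |  30 | abbacca
   3 |  25 | abcbcabbacca
   4 |   7 | abccaacbbbcbaccbccabcbcabbacca
   5 |  12 | acbbbcbaccbccabcbcabbacca
   6 |  33 | acca
   7 |  19 | accbccabcbcabbacca
   8 |   6 | babccaacbbbcbaccbccabcbcabbacca
   9 |  32 | bacca
  10 |  18 | baccbccabcbcabbacca
  11 |  31 | bbacca
  12 |  14 | bbbcbaccbccabcbcabbacca
  13 |  15 | bbcbaccbccabcbcabbacca
  14 |   1 | bbcccbabccaacbbbcbaccbccabcbcabbacca
  15 |  28 | bcabbacca
  16 |  16 | bcbaccbccabcbcabbacca
  17 |  26 | bcbcabbacca
  18 |   8 | bccaacbbbcbaccbccabcbcabbacca
  19 |  22 | bccabcbcabbacca
  20 |   2 | bcccbabccaacbbbcbaccbccabcbcabbacca
  21 |  35 | ca
  22 |  10 | caacbbbcbaccbccabcbcabbacca
  23 |  29 | cabbacca
  24 |  24 | cabcbcabbacca
  25 |   5 | cbabccaacbbbcbaccbccabcbcabbacca
  26 |  17 | cbaccbccabcbcabbacca
  27 |  13 | cbbbcbaccbccabcbcabbacca
  28 |   0 | cbbcccbabccaacbbbcbaccbccabcbcabbacca
  29 |  27 | cbcabbacca
  30 |  21 | cbccabcbcabbacca
  31 |  34 | cca
  32 |   9 | ccaacbbbcbaccbccabcbcabbacca
  33 |  23 | ccabcbcabbacca
  34 |   4 | ccbabccaacbbbcbaccbccabcbcabbacca
  35 |  20 | ccbccabcbcabbacca
  36 |   3 | cccbabccaacbbbcbaccbccabcbcabbacca

[36, 11, 30, 25, 7, 12, 33, 19, 6, 32, 18, 31, 14, 15, 1, 28, 16, 26, 8, 22, 2, 35, 10, 29, 24, 5, 17, 13, 0, 27, 21, 34, 9, 23, 4, 20, 3]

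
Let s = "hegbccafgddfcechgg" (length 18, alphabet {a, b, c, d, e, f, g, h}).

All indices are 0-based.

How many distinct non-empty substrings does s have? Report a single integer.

161

sorted suffixes:
  #0 SA[0]=6  'afgddfcechgg'
  #1 SA[1]=3  'bccafgddfcechgg'
  #2 SA[2]=5  'cafgddfcechgg'
  #3 SA[3]=4  'ccafgddfcechgg'
  #4 SA[4]=12  'cechgg'
  #5 SA[5]=14  'chgg'
  #6 SA[6]=9  'ddfcechgg'
  #7 SA[7]=10  'dfcechgg'
  #8 SA[8]=13  'echgg'
  #9 SA[9]=1  'egbccafgddfcechgg'
  #10 SA[10]=11  'fcechgg'
  #11 SA[11]=7  'fgddfcechgg'
  #12 SA[12]=17  'g'
  #13 SA[13]=2  'gbccafgddfcechgg'
  #14 SA[14]=8  'gddfcechgg'
  #15 SA[15]=16  'gg'
  #16 SA[16]=0  'hegbccafgddfcechgg'
  #17 SA[17]=15  'hgg'

SA = [6, 3, 5, 4, 12, 14, 9, 10, 13, 1, 11, 7, 17, 2, 8, 16, 0, 15]
[i] adj suffixes → lcp
  [1] 6/3 → 0 ('')
  [2] 3/5 → 0 ('')
  [3] 5/4 → 1 ('c')
  [4] 4/12 → 1 ('c')
  [5] 12/14 → 1 ('c')
  [6] 14/9 → 0 ('')
  [7] 9/10 → 1 ('d')
  [8] 10/13 → 0 ('')
  [9] 13/1 → 1 ('e')
  [10] 1/11 → 0 ('')
  [11] 11/7 → 1 ('f')
  [12] 7/17 → 0 ('')
  [13] 17/2 → 1 ('g')
  [14] 2/8 → 1 ('g')
  [15] 8/16 → 1 ('g')
  [16] 16/0 → 0 ('')
  [17] 0/15 → 1 ('h')

n(n+1)/2 = 18·19/2 = 171
Σ LCP = 0 + 0 + 0 + 1 + 1 + 1 + 0 + 1 + 0 + 1 + 0 + 1 + 0 + 1 + 1 + 1 + 0 + 1 = 10
distinct = 171 − 10 = 161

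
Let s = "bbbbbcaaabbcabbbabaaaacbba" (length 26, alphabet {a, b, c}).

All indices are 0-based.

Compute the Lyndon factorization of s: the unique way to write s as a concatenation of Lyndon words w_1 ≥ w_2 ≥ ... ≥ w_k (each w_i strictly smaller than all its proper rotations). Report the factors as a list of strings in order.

["bbbbbc", "aaabbcabbbab", "aaaacbb", "a"]

emit factor 1: 'bbbbbc' (i=0, period=6)
emit factor 2: 'aaabbcabbbab' (i=6, period=12)
emit factor 3: 'aaaacbb' (i=18, period=7)
emit factor 4: 'a' (i=25, period=1)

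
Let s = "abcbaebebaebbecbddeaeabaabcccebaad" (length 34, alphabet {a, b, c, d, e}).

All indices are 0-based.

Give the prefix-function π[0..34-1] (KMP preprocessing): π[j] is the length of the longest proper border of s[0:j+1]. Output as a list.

π[0] = 0
j=1 s[j]='b': π[1]=0 (border '')
j=2 s[j]='c': π[2]=0 (border '')
j=3 s[j]='b': π[3]=0 (border '')
j=4 s[j]='a': π[4]=1 (border 'a')
j=5 s[j]='e': k: 1→0; π[5]=0 (border '')
j=6 s[j]='b': π[6]=0 (border '')
j=7 s[j]='e': π[7]=0 (border '')
j=8 s[j]='b': π[8]=0 (border '')
j=9 s[j]='a': π[9]=1 (border 'a')
j=10 s[j]='e': k: 1→0; π[10]=0 (border '')
j=11 s[j]='b': π[11]=0 (border '')
j=12 s[j]='b': π[12]=0 (border '')
j=13 s[j]='e': π[13]=0 (border '')
j=14 s[j]='c': π[14]=0 (border '')
j=15 s[j]='b': π[15]=0 (border '')
j=16 s[j]='d': π[16]=0 (border '')
j=17 s[j]='d': π[17]=0 (border '')
j=18 s[j]='e': π[18]=0 (border '')
j=19 s[j]='a': π[19]=1 (border 'a')
j=20 s[j]='e': k: 1→0; π[20]=0 (border '')
j=21 s[j]='a': π[21]=1 (border 'a')
j=22 s[j]='b': π[22]=2 (border 'ab')
j=23 s[j]='a': k: 2→0; π[23]=1 (border 'a')
j=24 s[j]='a': k: 1→0; π[24]=1 (border 'a')
j=25 s[j]='b': π[25]=2 (border 'ab')
j=26 s[j]='c': π[26]=3 (border 'abc')
j=27 s[j]='c': k: 3→0; π[27]=0 (border '')
j=28 s[j]='c': π[28]=0 (border '')
j=29 s[j]='e': π[29]=0 (border '')
j=30 s[j]='b': π[30]=0 (border '')
j=31 s[j]='a': π[31]=1 (border 'a')
j=32 s[j]='a': k: 1→0; π[32]=1 (border 'a')
j=33 s[j]='d': k: 1→0; π[33]=0 (border '')

[0, 0, 0, 0, 1, 0, 0, 0, 0, 1, 0, 0, 0, 0, 0, 0, 0, 0, 0, 1, 0, 1, 2, 1, 1, 2, 3, 0, 0, 0, 0, 1, 1, 0]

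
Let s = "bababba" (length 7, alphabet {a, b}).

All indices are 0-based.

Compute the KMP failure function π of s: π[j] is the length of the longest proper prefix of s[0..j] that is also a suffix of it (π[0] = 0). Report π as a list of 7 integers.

[0, 0, 1, 2, 3, 1, 2]

π[0] = 0
j=1 s[j]='a': π[1]=0 (border '')
j=2 s[j]='b': π[2]=1 (border 'b')
j=3 s[j]='a': π[3]=2 (border 'ba')
j=4 s[j]='b': π[4]=3 (border 'bab')
j=5 s[j]='b': k: 3→1→0; π[5]=1 (border 'b')
j=6 s[j]='a': π[6]=2 (border 'ba')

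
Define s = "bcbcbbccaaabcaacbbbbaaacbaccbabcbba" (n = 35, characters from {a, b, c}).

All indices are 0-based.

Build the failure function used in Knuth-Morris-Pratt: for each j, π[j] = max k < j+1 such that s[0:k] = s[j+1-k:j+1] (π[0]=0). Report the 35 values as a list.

π[0] = 0
j=1 s[j]='c': π[1]=0 (border '')
j=2 s[j]='b': π[2]=1 (border 'b')
j=3 s[j]='c': π[3]=2 (border 'bc')
j=4 s[j]='b': π[4]=3 (border 'bcb')
j=5 s[j]='b': k: 3→1→0; π[5]=1 (border 'b')
j=6 s[j]='c': π[6]=2 (border 'bc')
j=7 s[j]='c': k: 2→0; π[7]=0 (border '')
j=8 s[j]='a': π[8]=0 (border '')
j=9 s[j]='a': π[9]=0 (border '')
j=10 s[j]='a': π[10]=0 (border '')
j=11 s[j]='b': π[11]=1 (border 'b')
j=12 s[j]='c': π[12]=2 (border 'bc')
j=13 s[j]='a': k: 2→0; π[13]=0 (border '')
j=14 s[j]='a': π[14]=0 (border '')
j=15 s[j]='c': π[15]=0 (border '')
j=16 s[j]='b': π[16]=1 (border 'b')
j=17 s[j]='b': k: 1→0; π[17]=1 (border 'b')
j=18 s[j]='b': k: 1→0; π[18]=1 (border 'b')
j=19 s[j]='b': k: 1→0; π[19]=1 (border 'b')
j=20 s[j]='a': k: 1→0; π[20]=0 (border '')
j=21 s[j]='a': π[21]=0 (border '')
j=22 s[j]='a': π[22]=0 (border '')
j=23 s[j]='c': π[23]=0 (border '')
j=24 s[j]='b': π[24]=1 (border 'b')
j=25 s[j]='a': k: 1→0; π[25]=0 (border '')
j=26 s[j]='c': π[26]=0 (border '')
j=27 s[j]='c': π[27]=0 (border '')
j=28 s[j]='b': π[28]=1 (border 'b')
j=29 s[j]='a': k: 1→0; π[29]=0 (border '')
j=30 s[j]='b': π[30]=1 (border 'b')
j=31 s[j]='c': π[31]=2 (border 'bc')
j=32 s[j]='b': π[32]=3 (border 'bcb')
j=33 s[j]='b': k: 3→1→0; π[33]=1 (border 'b')
j=34 s[j]='a': k: 1→0; π[34]=0 (border '')

[0, 0, 1, 2, 3, 1, 2, 0, 0, 0, 0, 1, 2, 0, 0, 0, 1, 1, 1, 1, 0, 0, 0, 0, 1, 0, 0, 0, 1, 0, 1, 2, 3, 1, 0]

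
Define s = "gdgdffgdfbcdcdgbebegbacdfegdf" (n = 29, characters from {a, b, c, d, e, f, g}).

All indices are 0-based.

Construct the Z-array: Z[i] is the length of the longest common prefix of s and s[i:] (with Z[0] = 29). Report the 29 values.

Z[0]=29
i=1: outside box; Z[1]=0
i=2: outside box; Z[2]=2 grow→box=[2,4)
i=3: min(r-i=1, Z[1]=0)=0; Z[3]=0
i=4: outside box; Z[4]=0
i=5: outside box; Z[5]=0
i=6: outside box; Z[6]=2 grow→box=[6,8)
i=7: min(r-i=1, Z[1]=0)=0; Z[7]=0
i=8: outside box; Z[8]=0
i=9: outside box; Z[9]=0
i=10: outside box; Z[10]=0
i=11: outside box; Z[11]=0
i=12: outside box; Z[12]=0
i=13: outside box; Z[13]=0
i=14: outside box; Z[14]=1 grow→box=[14,15)
i=15: outside box; Z[15]=0
i=16: outside box; Z[16]=0
i=17: outside box; Z[17]=0
i=18: outside box; Z[18]=0
i=19: outside box; Z[19]=1 grow→box=[19,20)
i=20: outside box; Z[20]=0
i=21: outside box; Z[21]=0
i=22: outside box; Z[22]=0
i=23: outside box; Z[23]=0
i=24: outside box; Z[24]=0
i=25: outside box; Z[25]=0
i=26: outside box; Z[26]=2 grow→box=[26,28)
i=27: min(r-i=1, Z[1]=0)=0; Z[27]=0
i=28: outside box; Z[28]=0

[29, 0, 2, 0, 0, 0, 2, 0, 0, 0, 0, 0, 0, 0, 1, 0, 0, 0, 0, 1, 0, 0, 0, 0, 0, 0, 2, 0, 0]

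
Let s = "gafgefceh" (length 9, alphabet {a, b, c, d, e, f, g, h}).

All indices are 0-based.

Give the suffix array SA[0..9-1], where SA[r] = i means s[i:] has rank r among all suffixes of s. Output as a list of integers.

[1, 6, 4, 7, 5, 2, 0, 3, 8]

sorted suffixes:
  #0 SA[0]=1  'afgefceh'
  #1 SA[1]=6  'ceh'
  #2 SA[2]=4  'efceh'
  #3 SA[3]=7  'eh'
  #4 SA[4]=5  'fceh'
  #5 SA[5]=2  'fgefceh'
  #6 SA[6]=0  'gafgefceh'
  #7 SA[7]=3  'gefceh'
  #8 SA[8]=8  'h'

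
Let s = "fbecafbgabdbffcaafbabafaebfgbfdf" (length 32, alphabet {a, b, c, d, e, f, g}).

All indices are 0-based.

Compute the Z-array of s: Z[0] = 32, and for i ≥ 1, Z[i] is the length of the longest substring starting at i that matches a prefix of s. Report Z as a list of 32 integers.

Z[0]=32
i=1: i≥r, start 0; Z[1]=0
i=2: i≥r, start 0; Z[2]=0
i=3: i≥r, start 0; Z[3]=0
i=4: i≥r, start 0; Z[4]=0
i=5: i≥r, start 0; Z[5]=2 extend→box=[5,7)
i=6: min(r-i=1, Z[1]=0)=0; Z[6]=0
i=7: i≥r, start 0; Z[7]=0
i=8: i≥r, start 0; Z[8]=0
i=9: i≥r, start 0; Z[9]=0
i=10: i≥r, start 0; Z[10]=0
i=11: i≥r, start 0; Z[11]=0
i=12: i≥r, start 0; Z[12]=1 extend→box=[12,13)
i=13: i≥r, start 0; Z[13]=1 extend→box=[13,14)
i=14: i≥r, start 0; Z[14]=0
i=15: i≥r, start 0; Z[15]=0
i=16: i≥r, start 0; Z[16]=0
i=17: i≥r, start 0; Z[17]=2 extend→box=[17,19)
i=18: min(r-i=1, Z[1]=0)=0; Z[18]=0
i=19: i≥r, start 0; Z[19]=0
i=20: i≥r, start 0; Z[20]=0
i=21: i≥r, start 0; Z[21]=0
i=22: i≥r, start 0; Z[22]=1 extend→box=[22,23)
i=23: i≥r, start 0; Z[23]=0
i=24: i≥r, start 0; Z[24]=0
i=25: i≥r, start 0; Z[25]=0
i=26: i≥r, start 0; Z[26]=1 extend→box=[26,27)
i=27: i≥r, start 0; Z[27]=0
i=28: i≥r, start 0; Z[28]=0
i=29: i≥r, start 0; Z[29]=1 extend→box=[29,30)
i=30: i≥r, start 0; Z[30]=0
i=31: i≥r, start 0; Z[31]=1 extend→box=[31,32)

[32, 0, 0, 0, 0, 2, 0, 0, 0, 0, 0, 0, 1, 1, 0, 0, 0, 2, 0, 0, 0, 0, 1, 0, 0, 0, 1, 0, 0, 1, 0, 1]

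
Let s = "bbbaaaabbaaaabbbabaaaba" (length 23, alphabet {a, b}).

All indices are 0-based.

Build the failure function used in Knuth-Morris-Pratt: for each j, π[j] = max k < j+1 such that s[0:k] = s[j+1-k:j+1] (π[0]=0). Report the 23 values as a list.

[0, 1, 2, 0, 0, 0, 0, 1, 2, 0, 0, 0, 0, 1, 2, 3, 4, 1, 0, 0, 0, 1, 0]

π[0] = 0
j=1 s[j]='b': π[1]=1 (border 'b')
j=2 s[j]='b': π[2]=2 (border 'bb')
j=3 s[j]='a': k: 2→1→0; π[3]=0 (border '')
j=4 s[j]='a': π[4]=0 (border '')
j=5 s[j]='a': π[5]=0 (border '')
j=6 s[j]='a': π[6]=0 (border '')
j=7 s[j]='b': π[7]=1 (border 'b')
j=8 s[j]='b': π[8]=2 (border 'bb')
j=9 s[j]='a': k: 2→1→0; π[9]=0 (border '')
j=10 s[j]='a': π[10]=0 (border '')
j=11 s[j]='a': π[11]=0 (border '')
j=12 s[j]='a': π[12]=0 (border '')
j=13 s[j]='b': π[13]=1 (border 'b')
j=14 s[j]='b': π[14]=2 (border 'bb')
j=15 s[j]='b': π[15]=3 (border 'bbb')
j=16 s[j]='a': π[16]=4 (border 'bbba')
j=17 s[j]='b': k: 4→0; π[17]=1 (border 'b')
j=18 s[j]='a': k: 1→0; π[18]=0 (border '')
j=19 s[j]='a': π[19]=0 (border '')
j=20 s[j]='a': π[20]=0 (border '')
j=21 s[j]='b': π[21]=1 (border 'b')
j=22 s[j]='a': k: 1→0; π[22]=0 (border '')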